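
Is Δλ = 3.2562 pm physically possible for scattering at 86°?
No, inconsistent

Calculate the expected shift for θ = 86°:

Δλ_expected = λ_C(1 - cos(86°))
Δλ_expected = 2.4263 × (1 - cos(86°))
Δλ_expected = 2.4263 × 0.9302
Δλ_expected = 2.2571 pm

Given shift: 3.2562 pm
Expected shift: 2.2571 pm
Difference: 0.9991 pm

The values do not match. The given shift corresponds to θ ≈ 110.0°, not 86°.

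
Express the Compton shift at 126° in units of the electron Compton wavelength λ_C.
1.5878 λ_C

The Compton shift formula is:
Δλ = λ_C(1 - cos θ)

Dividing both sides by λ_C:
Δλ/λ_C = 1 - cos θ

For θ = 126°:
Δλ/λ_C = 1 - cos(126°)
Δλ/λ_C = 1 - -0.5878
Δλ/λ_C = 1.5878

This means the shift is 1.5878 × λ_C = 3.8525 pm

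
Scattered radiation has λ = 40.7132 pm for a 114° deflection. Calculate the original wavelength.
37.3000 pm

From λ' = λ + Δλ, we have λ = λ' - Δλ

First calculate the Compton shift:
Δλ = λ_C(1 - cos θ)
Δλ = 2.4263 × (1 - cos(114°))
Δλ = 2.4263 × 1.4067
Δλ = 3.4132 pm

Initial wavelength:
λ = λ' - Δλ
λ = 40.7132 - 3.4132
λ = 37.3000 pm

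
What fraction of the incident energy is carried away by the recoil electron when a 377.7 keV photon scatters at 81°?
0.3841 (or 38.41%)

Calculate initial and final photon energies:

Initial: E₀ = 377.7 keV → λ₀ = 3.2826 pm
Compton shift: Δλ = 2.0468 pm
Final wavelength: λ' = 5.3294 pm
Final energy: E' = 232.6436 keV

Fractional energy loss:
(E₀ - E')/E₀ = (377.7000 - 232.6436)/377.7000
= 145.0564/377.7000
= 0.3841
= 38.41%

(Intermediate values are shown rounded; full precision is carried through to the final answer.)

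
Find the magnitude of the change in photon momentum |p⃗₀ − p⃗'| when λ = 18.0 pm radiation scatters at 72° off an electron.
4.1509e-23 kg·m/s

Photon momentum magnitude is p = h/λ.

Initial momentum:
p₀ = h/λ = 6.6261e-34/1.8000e-11 = 3.6812e-23 kg·m/s

After scattering:
λ' = λ + Δλ = 18.0 + 1.6765 = 19.6765 pm
p' = h/λ' = 6.6261e-34/1.9677e-11 = 3.3675e-23 kg·m/s

Momentum is a vector; the scattered photon's direction makes angle θ = 72° with the incident direction. The magnitude of the vector change Δp⃗ = p⃗₀ − p⃗' is found from the law of cosines:
|Δp⃗|² = p₀² + p'² − 2p₀p'cos θ
|Δp⃗|² = (3.6812e-23)² + (3.3675e-23)² − 2·3.6812e-23·3.3675e-23·cos(72°)
|Δp⃗| = 4.1509e-23 kg·m/s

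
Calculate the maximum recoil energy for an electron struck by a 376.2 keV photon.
224.0408 keV

Maximum energy transfer occurs at θ = 180° (backscattering).

Initial photon: E₀ = 376.2 keV → λ₀ = 3.2957 pm

Maximum Compton shift (at 180°):
Δλ_max = 2λ_C = 2 × 2.4263 = 4.8526 pm

Final wavelength:
λ' = 3.2957 + 4.8526 = 8.1483 pm

Minimum photon energy (maximum energy to electron):
E'_min = hc/λ' = 152.1592 keV

Maximum electron kinetic energy:
K_max = E₀ - E'_min = 376.2000 - 152.1592 = 224.0408 keV

(Intermediate values are shown rounded; full precision is carried through to the final answer.)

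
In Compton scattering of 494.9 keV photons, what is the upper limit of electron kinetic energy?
326.3942 keV

Maximum energy transfer occurs at θ = 180° (backscattering).

Initial photon: E₀ = 494.9 keV → λ₀ = 2.5052 pm

Maximum Compton shift (at 180°):
Δλ_max = 2λ_C = 2 × 2.4263 = 4.8526 pm

Final wavelength:
λ' = 2.5052 + 4.8526 = 7.3579 pm

Minimum photon energy (maximum energy to electron):
E'_min = hc/λ' = 168.5058 keV

Maximum electron kinetic energy:
K_max = E₀ - E'_min = 494.9000 - 168.5058 = 326.3942 keV

(Intermediate values are shown rounded; full precision is carried through to the final answer.)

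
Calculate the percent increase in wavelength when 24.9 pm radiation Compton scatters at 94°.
10.4239%

Calculate the Compton shift:
Δλ = λ_C(1 - cos(94°))
Δλ = 2.4263 × (1 - cos(94°))
Δλ = 2.4263 × 1.0698
Δλ = 2.5956 pm

Percentage change:
(Δλ/λ₀) × 100 = (2.5956/24.9) × 100
= 10.4239%

(Intermediate values are shown rounded; full precision is carried through to the final answer.)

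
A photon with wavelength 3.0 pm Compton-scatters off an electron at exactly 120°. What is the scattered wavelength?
6.6395 pm

Using the Compton formula: λ' = λ + λ_C(1 − cos θ)

For θ = 120°, cos θ = -1/2 (exact) = -0.5000, so:
1 − cos 120° = 1 − (-1/2) = 1.5000

Δλ = λ_C × 1.5000 = 2.4263 × 1.5000 = 3.6395 pm

λ' = 3.0 + 3.6395 = 6.6395 pm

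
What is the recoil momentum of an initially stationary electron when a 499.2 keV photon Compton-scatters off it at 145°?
3.4985e-22 kg·m/s

The electron is initially at rest, so by conservation of momentum:
p⃗_e = p⃗₀ − p⃗'  (incident photon momentum minus scattered photon momentum)

Photon momentum magnitudes (p = h/λ = E/c):
λ₀ = hc/E₀ = 2.4837 pm → p₀ = h/λ₀ = 2.6679e-22 kg·m/s
Δλ = λ_C(1 − cos 145°) = 4.4138 pm
λ' = 6.8975 pm → p' = h/λ' = 9.6065e-23 kg·m/s

The scattered photon makes angle θ = 145° with the incident direction, so by the law of cosines:
|p⃗_e|² = p₀² + p'² − 2p₀p'cos θ
|p⃗_e|² = (2.6679e-22)² + (9.6065e-23)² − 2·2.6679e-22·9.6065e-23·cos(145°)
|p⃗_e| = 3.4985e-22 kg·m/s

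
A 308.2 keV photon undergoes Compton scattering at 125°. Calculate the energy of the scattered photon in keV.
158.1263 keV

First convert energy to wavelength:
λ = hc/E, with hc ≈ 1239.842 keV·pm (i.e. 1239.842 eV·nm)

For E = 308.2 keV = 308200 eV:
λ = 1239.842 keV·pm / 308.2 keV
λ = 4.0228 pm

Calculate the Compton shift:
Δλ = λ_C(1 - cos(125°)) = 2.4263 × 1.5736
Δλ = 3.8180 pm

Final wavelength:
λ' = 4.0228 + 3.8180 = 7.8408 pm

Final energy:
E' = hc/λ' = 1239.842 / 7.8408 = 158.1263 keV

(Intermediate values are shown rounded; full precision is carried through to the final answer.)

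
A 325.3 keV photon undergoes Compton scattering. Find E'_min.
143.1027 keV (at θ = 180°)

The scattered photon has minimum energy when its wavelength is maximum, i.e., when the Compton shift Δλ = λ_C(1 − cos θ) is maximum. This occurs at θ = 180° (backscattering), giving Δλ_max = 2λ_C = 4.8526 pm.

Initial wavelength: λ₀ = hc/E₀ = 3.8114 pm
Maximum final wavelength: λ'_max = λ₀ + 2λ_C = 3.8114 + 4.8526 = 8.6640 pm
Minimum final energy: E'_min = hc/λ'_max = 143.1027 keV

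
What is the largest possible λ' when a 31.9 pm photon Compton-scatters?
36.7526 pm (at θ = 180°)

The Compton shift is Δλ = λ_C(1 − cos θ).

Since cos θ ranges from −1 to 1, the factor (1 − cos θ) ranges from 0 to 2; the maximum shift occurs at θ = 180° (backscattering):
Δλ_max = 2λ_C = 2 × 2.4263 pm = 4.8526 pm

Maximum scattered wavelength:
λ'_max = λ₀ + Δλ_max = 31.9 + 4.8526 = 36.7526 pm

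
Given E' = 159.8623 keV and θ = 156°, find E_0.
398.3003 keV

Convert final energy to wavelength (hc ≈ 1239.842 keV·pm):
λ' = hc/E' = 1239.842 / 159.8623 = 7.7557 pm

Calculate the Compton shift:
Δλ = λ_C(1 - cos(156°))
Δλ = 2.4263 × (1 - cos(156°))
Δλ = 4.6429 pm

Initial wavelength:
λ = λ' - Δλ = 7.7557 - 4.6429 = 3.1128 pm

Initial energy:
E = hc/λ = 1239.842 / 3.1128 = 398.3003 keV

(Intermediate values are shown rounded; full precision is carried through to the final answer.)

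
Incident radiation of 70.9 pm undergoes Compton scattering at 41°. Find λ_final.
71.4952 pm

Using the Compton scattering formula:
λ' = λ + Δλ = λ + λ_C(1 - cos θ)

Given:
- Initial wavelength λ = 70.9 pm
- Scattering angle θ = 41°
- Compton wavelength λ_C ≈ 2.4263 pm

Calculate the shift:
Δλ = 2.4263 × (1 - cos(41°))
Δλ = 2.4263 × 0.2453
Δλ = 0.5952 pm

Final wavelength:
λ' = 70.9 + 0.5952 = 71.4952 pm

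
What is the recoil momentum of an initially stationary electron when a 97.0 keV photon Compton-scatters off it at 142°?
8.5717e-23 kg·m/s

The electron is initially at rest, so by conservation of momentum:
p⃗_e = p⃗₀ − p⃗'  (incident photon momentum minus scattered photon momentum)

Photon momentum magnitudes (p = h/λ = E/c):
λ₀ = hc/E₀ = 12.7819 pm → p₀ = h/λ₀ = 5.1840e-23 kg·m/s
Δλ = λ_C(1 − cos 142°) = 4.3383 pm
λ' = 17.1201 pm → p' = h/λ' = 3.8703e-23 kg·m/s

The scattered photon makes angle θ = 142° with the incident direction, so by the law of cosines:
|p⃗_e|² = p₀² + p'² − 2p₀p'cos θ
|p⃗_e|² = (5.1840e-23)² + (3.8703e-23)² − 2·5.1840e-23·3.8703e-23·cos(142°)
|p⃗_e| = 8.5717e-23 kg·m/s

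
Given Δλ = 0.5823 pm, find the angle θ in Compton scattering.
40.54°

From the Compton formula Δλ = λ_C(1 - cos θ), we can solve for θ:

cos θ = 1 - Δλ/λ_C

Given:
- Δλ = 0.5823 pm
- λ_C = h/(m_e·c) ≈ 2.42631024 pm

cos θ = 1 - 0.5823/2.42631024
cos θ = 1 - 0.239994
cos θ = 0.760006

θ = arccos(0.760006)
θ = 40.54°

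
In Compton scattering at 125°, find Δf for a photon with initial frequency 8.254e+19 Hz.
4.230e+19 Hz (decrease)

Convert frequency to wavelength (c = 299792458 m/s):
λ₀ = c/f₀ = 299792458/8.254e+19 = 3.6320870e-12 m = 3.6321 pm

Calculate Compton shift:
Δλ = λ_C(1 - cos(125°)) = 3.8180 pm

Final wavelength:
λ' = λ₀ + Δλ = 3.6321 + 3.8180 = 7.4501 pm

Final frequency:
f' = c/λ' = 299792458/7.4500716e-12 = 4.0240212e+19 Hz

Frequency shift (decrease):
Δf = f₀ - f' = 8.254e+19 - 4.0240212e+19 = 4.230e+19 Hz

(Intermediate values are shown rounded; full precision is carried through to the final answer.)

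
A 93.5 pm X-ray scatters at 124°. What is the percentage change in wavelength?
4.0461%

Calculate the Compton shift:
Δλ = λ_C(1 - cos(124°))
Δλ = 2.4263 × (1 - cos(124°))
Δλ = 2.4263 × 1.5592
Δλ = 3.7831 pm

Percentage change:
(Δλ/λ₀) × 100 = (3.7831/93.5) × 100
= 4.0461%

(Intermediate values are shown rounded; full precision is carried through to the final answer.)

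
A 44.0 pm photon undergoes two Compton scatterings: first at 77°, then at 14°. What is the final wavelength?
45.9526 pm

Apply Compton shift twice:

First scattering at θ₁ = 77°:
Δλ₁ = λ_C(1 - cos(77°))
Δλ₁ = 2.4263 × 0.7750
Δλ₁ = 1.8805 pm

After first scattering:
λ₁ = 44.0 + 1.8805 = 45.8805 pm

Second scattering at θ₂ = 14°:
Δλ₂ = λ_C(1 - cos(14°))
Δλ₂ = 2.4263 × 0.0297
Δλ₂ = 0.0721 pm

Final wavelength:
λ₂ = 45.8805 + 0.0721 = 45.9526 pm

Total shift: Δλ_total = 1.8805 + 0.0721 = 1.9526 pm

(Intermediate values are shown rounded; full precision is carried through to the final answer.)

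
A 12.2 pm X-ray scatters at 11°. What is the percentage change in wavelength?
0.3654%

Calculate the Compton shift:
Δλ = λ_C(1 - cos(11°))
Δλ = 2.4263 × (1 - cos(11°))
Δλ = 2.4263 × 0.0184
Δλ = 0.0446 pm

Percentage change:
(Δλ/λ₀) × 100 = (0.0446/12.2) × 100
= 0.3654%

(Intermediate values are shown rounded; full precision is carried through to the final answer.)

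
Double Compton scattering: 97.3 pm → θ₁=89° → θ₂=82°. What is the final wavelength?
101.7726 pm

Apply Compton shift twice:

First scattering at θ₁ = 89°:
Δλ₁ = λ_C(1 - cos(89°))
Δλ₁ = 2.4263 × 0.9825
Δλ₁ = 2.3840 pm

After first scattering:
λ₁ = 97.3 + 2.3840 = 99.6840 pm

Second scattering at θ₂ = 82°:
Δλ₂ = λ_C(1 - cos(82°))
Δλ₂ = 2.4263 × 0.8608
Δλ₂ = 2.0886 pm

Final wavelength:
λ₂ = 99.6840 + 2.0886 = 101.7726 pm

Total shift: Δλ_total = 2.3840 + 2.0886 = 4.4726 pm

(Intermediate values are shown rounded; full precision is carried through to the final answer.)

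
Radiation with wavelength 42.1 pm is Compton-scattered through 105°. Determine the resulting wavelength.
45.1543 pm

Using the Compton scattering formula:
λ' = λ + Δλ = λ + λ_C(1 - cos θ)

Given:
- Initial wavelength λ = 42.1 pm
- Scattering angle θ = 105°
- Compton wavelength λ_C ≈ 2.4263 pm

Calculate the shift:
Δλ = 2.4263 × (1 - cos(105°))
Δλ = 2.4263 × 1.2588
Δλ = 3.0543 pm

Final wavelength:
λ' = 42.1 + 3.0543 = 45.1543 pm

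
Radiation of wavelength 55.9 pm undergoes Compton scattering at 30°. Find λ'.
56.2251 pm

Using the Compton formula: λ' = λ + λ_C(1 − cos θ)

For θ = 30°, cos θ = √3/2 (exact) ≈ 0.8660, so:
1 − cos 30° = 1 − (√3/2) ≈ 0.1340

Δλ = λ_C × 0.1340 = 2.4263 × 0.1340 = 0.3251 pm

λ' = 55.9 + 0.3251 = 56.2251 pm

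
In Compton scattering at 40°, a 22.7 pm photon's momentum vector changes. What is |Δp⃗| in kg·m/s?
1.9735e-23 kg·m/s

Photon momentum magnitude is p = h/λ.

Initial momentum:
p₀ = h/λ = 6.6261e-34/2.2700e-11 = 2.9190e-23 kg·m/s

After scattering:
λ' = λ + Δλ = 22.7 + 0.5676 = 23.2676 pm
p' = h/λ' = 6.6261e-34/2.3268e-11 = 2.8478e-23 kg·m/s

Momentum is a vector; the scattered photon's direction makes angle θ = 40° with the incident direction. The magnitude of the vector change Δp⃗ = p⃗₀ − p⃗' is found from the law of cosines:
|Δp⃗|² = p₀² + p'² − 2p₀p'cos θ
|Δp⃗|² = (2.9190e-23)² + (2.8478e-23)² − 2·2.9190e-23·2.8478e-23·cos(40°)
|Δp⃗| = 1.9735e-23 kg·m/s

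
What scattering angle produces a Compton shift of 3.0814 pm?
105.66°

From the Compton formula Δλ = λ_C(1 - cos θ), we can solve for θ:

cos θ = 1 - Δλ/λ_C

Given:
- Δλ = 3.0814 pm
- λ_C = h/(m_e·c) ≈ 2.42631024 pm

cos θ = 1 - 3.0814/2.42631024
cos θ = 1 - 1.269994
cos θ = -0.269994

θ = arccos(-0.269994)
θ = 105.66°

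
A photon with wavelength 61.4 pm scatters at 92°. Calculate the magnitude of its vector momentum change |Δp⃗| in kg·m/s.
1.5224e-23 kg·m/s

Photon momentum magnitude is p = h/λ.

Initial momentum:
p₀ = h/λ = 6.6261e-34/6.1400e-11 = 1.0792e-23 kg·m/s

After scattering:
λ' = λ + Δλ = 61.4 + 2.5110 = 63.9110 pm
p' = h/λ' = 6.6261e-34/6.3911e-11 = 1.0368e-23 kg·m/s

Momentum is a vector; the scattered photon's direction makes angle θ = 92° with the incident direction. The magnitude of the vector change Δp⃗ = p⃗₀ − p⃗' is found from the law of cosines:
|Δp⃗|² = p₀² + p'² − 2p₀p'cos θ
|Δp⃗|² = (1.0792e-23)² + (1.0368e-23)² − 2·1.0792e-23·1.0368e-23·cos(92°)
|Δp⃗| = 1.5224e-23 kg·m/s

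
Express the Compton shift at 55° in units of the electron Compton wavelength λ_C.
0.4264 λ_C

The Compton shift formula is:
Δλ = λ_C(1 - cos θ)

Dividing both sides by λ_C:
Δλ/λ_C = 1 - cos θ

For θ = 55°:
Δλ/λ_C = 1 - cos(55°)
Δλ/λ_C = 1 - 0.5736
Δλ/λ_C = 0.4264

This means the shift is 0.4264 × λ_C = 1.0346 pm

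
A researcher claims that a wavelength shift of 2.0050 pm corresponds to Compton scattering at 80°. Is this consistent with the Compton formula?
Yes, consistent

Calculate the expected shift for θ = 80°:

Δλ_expected = λ_C(1 - cos(80°))
Δλ_expected = 2.4263 × (1 - cos(80°))
Δλ_expected = 2.4263 × 0.8264
Δλ_expected = 2.0050 pm

Given shift: 2.0050 pm
Expected shift: 2.0050 pm
Difference: 0.0000 pm

The values match. This is consistent with Compton scattering at the stated angle.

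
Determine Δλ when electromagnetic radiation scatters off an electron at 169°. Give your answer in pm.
4.8080 pm

Using the Compton scattering formula:
Δλ = λ_C(1 - cos θ)

where λ_C = h/(m_e·c) ≈ 2.4263 pm is the Compton wavelength of an electron.

For θ = 169°:
cos(169°) = -0.9816
1 - cos(169°) = 1.9816

Δλ = 2.4263 × 1.9816
Δλ = 4.8080 pm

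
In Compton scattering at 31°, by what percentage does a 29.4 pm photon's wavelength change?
1.1788%

Calculate the Compton shift:
Δλ = λ_C(1 - cos(31°))
Δλ = 2.4263 × (1 - cos(31°))
Δλ = 2.4263 × 0.1428
Δλ = 0.3466 pm

Percentage change:
(Δλ/λ₀) × 100 = (0.3466/29.4) × 100
= 1.1788%

(Intermediate values are shown rounded; full precision is carried through to the final answer.)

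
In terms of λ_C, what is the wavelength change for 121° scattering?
1.5150 λ_C

The Compton shift formula is:
Δλ = λ_C(1 - cos θ)

Dividing both sides by λ_C:
Δλ/λ_C = 1 - cos θ

For θ = 121°:
Δλ/λ_C = 1 - cos(121°)
Δλ/λ_C = 1 - -0.5150
Δλ/λ_C = 1.5150

This means the shift is 1.5150 × λ_C = 3.6760 pm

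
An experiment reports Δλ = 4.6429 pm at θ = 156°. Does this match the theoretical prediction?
Yes, consistent

Calculate the expected shift for θ = 156°:

Δλ_expected = λ_C(1 - cos(156°))
Δλ_expected = 2.4263 × (1 - cos(156°))
Δλ_expected = 2.4263 × 1.9135
Δλ_expected = 4.6429 pm

Given shift: 4.6429 pm
Expected shift: 4.6429 pm
Difference: 0.0000 pm

The values match. This is consistent with Compton scattering at the stated angle.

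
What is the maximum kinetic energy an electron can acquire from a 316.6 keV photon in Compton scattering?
175.2065 keV

Maximum energy transfer occurs at θ = 180° (backscattering).

Initial photon: E₀ = 316.6 keV → λ₀ = 3.9161 pm

Maximum Compton shift (at 180°):
Δλ_max = 2λ_C = 2 × 2.4263 = 4.8526 pm

Final wavelength:
λ' = 3.9161 + 4.8526 = 8.7687 pm

Minimum photon energy (maximum energy to electron):
E'_min = hc/λ' = 141.3935 keV

Maximum electron kinetic energy:
K_max = E₀ - E'_min = 316.6000 - 141.3935 = 175.2065 keV

(Intermediate values are shown rounded; full precision is carried through to the final answer.)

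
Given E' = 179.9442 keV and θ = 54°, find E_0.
210.5000 keV

Convert final energy to wavelength (hc ≈ 1239.842 keV·pm):
λ' = hc/E' = 1239.842 / 179.9442 = 6.8901 pm

Calculate the Compton shift:
Δλ = λ_C(1 - cos(54°))
Δλ = 2.4263 × (1 - cos(54°))
Δλ = 1.0002 pm

Initial wavelength:
λ = λ' - Δλ = 6.8901 - 1.0002 = 5.8900 pm

Initial energy:
E = hc/λ = 1239.842 / 5.8900 = 210.5000 keV

(Intermediate values are shown rounded; full precision is carried through to the final answer.)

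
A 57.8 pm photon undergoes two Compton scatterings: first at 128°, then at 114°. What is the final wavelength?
65.1333 pm

Apply Compton shift twice:

First scattering at θ₁ = 128°:
Δλ₁ = λ_C(1 - cos(128°))
Δλ₁ = 2.4263 × 1.6157
Δλ₁ = 3.9201 pm

After first scattering:
λ₁ = 57.8 + 3.9201 = 61.7201 pm

Second scattering at θ₂ = 114°:
Δλ₂ = λ_C(1 - cos(114°))
Δλ₂ = 2.4263 × 1.4067
Δλ₂ = 3.4132 pm

Final wavelength:
λ₂ = 61.7201 + 3.4132 = 65.1333 pm

Total shift: Δλ_total = 3.9201 + 3.4132 = 7.3333 pm

(Intermediate values are shown rounded; full precision is carried through to the final answer.)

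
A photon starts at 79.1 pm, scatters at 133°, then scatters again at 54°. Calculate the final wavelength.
84.1812 pm

Apply Compton shift twice:

First scattering at θ₁ = 133°:
Δλ₁ = λ_C(1 - cos(133°))
Δλ₁ = 2.4263 × 1.6820
Δλ₁ = 4.0810 pm

After first scattering:
λ₁ = 79.1 + 4.0810 = 83.1810 pm

Second scattering at θ₂ = 54°:
Δλ₂ = λ_C(1 - cos(54°))
Δλ₂ = 2.4263 × 0.4122
Δλ₂ = 1.0002 pm

Final wavelength:
λ₂ = 83.1810 + 1.0002 = 84.1812 pm

Total shift: Δλ_total = 4.0810 + 1.0002 = 5.0812 pm

(Intermediate values are shown rounded; full precision is carried through to the final answer.)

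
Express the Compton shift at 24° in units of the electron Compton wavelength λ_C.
0.0865 λ_C

The Compton shift formula is:
Δλ = λ_C(1 - cos θ)

Dividing both sides by λ_C:
Δλ/λ_C = 1 - cos θ

For θ = 24°:
Δλ/λ_C = 1 - cos(24°)
Δλ/λ_C = 1 - 0.9135
Δλ/λ_C = 0.0865

This means the shift is 0.0865 × λ_C = 0.2098 pm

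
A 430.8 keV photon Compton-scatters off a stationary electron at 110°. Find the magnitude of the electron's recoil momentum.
2.8581e-22 kg·m/s

The electron is initially at rest, so by conservation of momentum:
p⃗_e = p⃗₀ − p⃗'  (incident photon momentum minus scattered photon momentum)

Photon momentum magnitudes (p = h/λ = E/c):
λ₀ = hc/E₀ = 2.8780 pm → p₀ = h/λ₀ = 2.3023e-22 kg·m/s
Δλ = λ_C(1 − cos 110°) = 3.2562 pm
λ' = 6.1342 pm → p' = h/λ' = 1.0802e-22 kg·m/s

The scattered photon makes angle θ = 110° with the incident direction, so by the law of cosines:
|p⃗_e|² = p₀² + p'² − 2p₀p'cos θ
|p⃗_e|² = (2.3023e-22)² + (1.0802e-22)² − 2·2.3023e-22·1.0802e-22·cos(110°)
|p⃗_e| = 2.8581e-22 kg·m/s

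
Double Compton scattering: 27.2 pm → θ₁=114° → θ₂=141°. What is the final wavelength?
34.9251 pm

Apply Compton shift twice:

First scattering at θ₁ = 114°:
Δλ₁ = λ_C(1 - cos(114°))
Δλ₁ = 2.4263 × 1.4067
Δλ₁ = 3.4132 pm

After first scattering:
λ₁ = 27.2 + 3.4132 = 30.6132 pm

Second scattering at θ₂ = 141°:
Δλ₂ = λ_C(1 - cos(141°))
Δλ₂ = 2.4263 × 1.7771
Δλ₂ = 4.3119 pm

Final wavelength:
λ₂ = 30.6132 + 4.3119 = 34.9251 pm

Total shift: Δλ_total = 3.4132 + 4.3119 = 7.7251 pm

(Intermediate values are shown rounded; full precision is carried through to the final answer.)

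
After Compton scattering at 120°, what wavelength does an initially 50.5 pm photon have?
54.1395 pm

Using the Compton formula: λ' = λ + λ_C(1 − cos θ)

For θ = 120°, cos θ = -1/2 (exact) = -0.5000, so:
1 − cos 120° = 1 − (-1/2) = 1.5000

Δλ = λ_C × 1.5000 = 2.4263 × 1.5000 = 3.6395 pm

λ' = 50.5 + 3.6395 = 54.1395 pm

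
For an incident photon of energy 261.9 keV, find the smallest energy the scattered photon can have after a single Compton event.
129.3301 keV (at θ = 180°)

The scattered photon has minimum energy when its wavelength is maximum, i.e., when the Compton shift Δλ = λ_C(1 − cos θ) is maximum. This occurs at θ = 180° (backscattering), giving Δλ_max = 2λ_C = 4.8526 pm.

Initial wavelength: λ₀ = hc/E₀ = 4.7340 pm
Maximum final wavelength: λ'_max = λ₀ + 2λ_C = 4.7340 + 4.8526 = 9.5866 pm
Minimum final energy: E'_min = hc/λ'_max = 129.3301 keV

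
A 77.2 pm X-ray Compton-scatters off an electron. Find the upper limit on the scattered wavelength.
82.0526 pm (at θ = 180°)

The Compton shift is Δλ = λ_C(1 − cos θ).

Since cos θ ranges from −1 to 1, the factor (1 − cos θ) ranges from 0 to 2; the maximum shift occurs at θ = 180° (backscattering):
Δλ_max = 2λ_C = 2 × 2.4263 pm = 4.8526 pm

Maximum scattered wavelength:
λ'_max = λ₀ + Δλ_max = 77.2 + 4.8526 = 82.0526 pm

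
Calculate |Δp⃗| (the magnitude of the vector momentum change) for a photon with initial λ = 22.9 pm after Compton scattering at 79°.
3.5400e-23 kg·m/s

Photon momentum magnitude is p = h/λ.

Initial momentum:
p₀ = h/λ = 6.6261e-34/2.2900e-11 = 2.8935e-23 kg·m/s

After scattering:
λ' = λ + Δλ = 22.9 + 1.9633 = 24.8633 pm
p' = h/λ' = 6.6261e-34/2.4863e-11 = 2.6650e-23 kg·m/s

Momentum is a vector; the scattered photon's direction makes angle θ = 79° with the incident direction. The magnitude of the vector change Δp⃗ = p⃗₀ − p⃗' is found from the law of cosines:
|Δp⃗|² = p₀² + p'² − 2p₀p'cos θ
|Δp⃗|² = (2.8935e-23)² + (2.6650e-23)² − 2·2.8935e-23·2.6650e-23·cos(79°)
|Δp⃗| = 3.5400e-23 kg·m/s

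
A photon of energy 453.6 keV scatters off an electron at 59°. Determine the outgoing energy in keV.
317.0947 keV

First convert energy to wavelength:
λ = hc/E, with hc ≈ 1239.842 keV·pm (i.e. 1239.842 eV·nm)

For E = 453.6 keV = 453600 eV:
λ = 1239.842 keV·pm / 453.6 keV
λ = 2.7333 pm

Calculate the Compton shift:
Δλ = λ_C(1 - cos(59°)) = 2.4263 × 0.4850
Δλ = 1.1767 pm

Final wavelength:
λ' = 2.7333 + 1.1767 = 3.9100 pm

Final energy:
E' = hc/λ' = 1239.842 / 3.9100 = 317.0947 keV

(Intermediate values are shown rounded; full precision is carried through to the final answer.)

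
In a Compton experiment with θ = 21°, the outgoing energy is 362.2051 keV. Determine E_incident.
380.1000 keV

Convert final energy to wavelength (hc ≈ 1239.842 keV·pm):
λ' = hc/E' = 1239.842 / 362.2051 = 3.4230 pm

Calculate the Compton shift:
Δλ = λ_C(1 - cos(21°))
Δλ = 2.4263 × (1 - cos(21°))
Δλ = 0.1612 pm

Initial wavelength:
λ = λ' - Δλ = 3.4230 - 0.1612 = 3.2619 pm

Initial energy:
E = hc/λ = 1239.842 / 3.2619 = 380.1000 keV

(Intermediate values are shown rounded; full precision is carried through to the final answer.)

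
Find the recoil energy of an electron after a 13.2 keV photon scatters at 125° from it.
0.5156 keV

By energy conservation: K_e = E_initial - E_final

First find the scattered photon energy:
Initial wavelength: λ = hc/E = 93.9274 pm
Compton shift: Δλ = λ_C(1 - cos(125°)) = 3.8180 pm
Final wavelength: λ' = 93.9274 + 3.8180 = 97.7454 pm
Final photon energy: E' = hc/λ' = 12.6844 keV

Electron kinetic energy:
K_e = E - E' = 13.2000 - 12.6844 = 0.5156 keV

(Intermediate values are shown rounded; full precision is carried through to the final answer.)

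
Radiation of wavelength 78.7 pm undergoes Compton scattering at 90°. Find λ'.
81.1263 pm

Using the Compton formula: λ' = λ + λ_C(1 − cos θ)

For θ = 90°, cos θ = 0 (exact) = 0.0000, so:
1 − cos 90° = 1 − (0) = 1.0000

Δλ = λ_C × 1.0000 = 2.4263 × 1.0000 = 2.4263 pm

λ' = 78.7 + 2.4263 = 81.1263 pm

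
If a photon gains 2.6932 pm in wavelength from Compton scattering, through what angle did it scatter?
96.32°

From the Compton formula Δλ = λ_C(1 - cos θ), we can solve for θ:

cos θ = 1 - Δλ/λ_C

Given:
- Δλ = 2.6932 pm
- λ_C = h/(m_e·c) ≈ 2.42631024 pm

cos θ = 1 - 2.6932/2.42631024
cos θ = 1 - 1.109998
cos θ = -0.109998

θ = arccos(-0.109998)
θ = 96.32°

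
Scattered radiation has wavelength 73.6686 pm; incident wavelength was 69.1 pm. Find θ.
152.00°

First find the wavelength shift:
Δλ = λ' - λ = 73.6686 - 69.1 = 4.5686 pm

Using Δλ = λ_C(1 - cos θ), with λ_C = h/(m_e·c) ≈ 2.42631024 pm:
cos θ = 1 - Δλ/λ_C
cos θ = 1 - 4.5686/2.42631024
cos θ = -0.882941

θ = arccos(-0.882941)
θ = 152.00°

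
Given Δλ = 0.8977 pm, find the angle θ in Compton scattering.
50.95°

From the Compton formula Δλ = λ_C(1 - cos θ), we can solve for θ:

cos θ = 1 - Δλ/λ_C

Given:
- Δλ = 0.8977 pm
- λ_C = h/(m_e·c) ≈ 2.42631024 pm

cos θ = 1 - 0.8977/2.42631024
cos θ = 1 - 0.369986
cos θ = 0.630014

θ = arccos(0.630014)
θ = 50.95°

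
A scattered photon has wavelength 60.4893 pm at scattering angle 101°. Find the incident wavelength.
57.6000 pm

From λ' = λ + Δλ, we have λ = λ' - Δλ

First calculate the Compton shift:
Δλ = λ_C(1 - cos θ)
Δλ = 2.4263 × (1 - cos(101°))
Δλ = 2.4263 × 1.1908
Δλ = 2.8893 pm

Initial wavelength:
λ = λ' - Δλ
λ = 60.4893 - 2.8893
λ = 57.6000 pm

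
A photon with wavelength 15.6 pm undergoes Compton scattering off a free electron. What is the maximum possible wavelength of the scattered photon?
20.4526 pm (at θ = 180°)

The Compton shift is Δλ = λ_C(1 − cos θ).

Since cos θ ranges from −1 to 1, the factor (1 − cos θ) ranges from 0 to 2; the maximum shift occurs at θ = 180° (backscattering):
Δλ_max = 2λ_C = 2 × 2.4263 pm = 4.8526 pm

Maximum scattered wavelength:
λ'_max = λ₀ + Δλ_max = 15.6 + 4.8526 = 20.4526 pm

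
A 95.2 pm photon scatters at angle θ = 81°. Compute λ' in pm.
97.2468 pm

Using the Compton scattering formula:
λ' = λ + Δλ = λ + λ_C(1 - cos θ)

Given:
- Initial wavelength λ = 95.2 pm
- Scattering angle θ = 81°
- Compton wavelength λ_C ≈ 2.4263 pm

Calculate the shift:
Δλ = 2.4263 × (1 - cos(81°))
Δλ = 2.4263 × 0.8436
Δλ = 2.0468 pm

Final wavelength:
λ' = 95.2 + 2.0468 = 97.2468 pm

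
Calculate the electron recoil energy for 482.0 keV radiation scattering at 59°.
151.2833 keV

By energy conservation: K_e = E_initial - E_final

First find the scattered photon energy:
Initial wavelength: λ = hc/E = 2.5723 pm
Compton shift: Δλ = λ_C(1 - cos(59°)) = 1.1767 pm
Final wavelength: λ' = 2.5723 + 1.1767 = 3.7490 pm
Final photon energy: E' = hc/λ' = 330.7167 keV

Electron kinetic energy:
K_e = E - E' = 482.0000 - 330.7167 = 151.2833 keV

(Intermediate values are shown rounded; full precision is carried through to the final answer.)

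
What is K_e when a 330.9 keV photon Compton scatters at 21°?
13.6452 keV

By energy conservation: K_e = E_initial - E_final

First find the scattered photon energy:
Initial wavelength: λ = hc/E = 3.7469 pm
Compton shift: Δλ = λ_C(1 - cos(21°)) = 0.1612 pm
Final wavelength: λ' = 3.7469 + 0.1612 = 3.9080 pm
Final photon energy: E' = hc/λ' = 317.2548 keV

Electron kinetic energy:
K_e = E - E' = 330.9000 - 317.2548 = 13.6452 keV

(Intermediate values are shown rounded; full precision is carried through to the final answer.)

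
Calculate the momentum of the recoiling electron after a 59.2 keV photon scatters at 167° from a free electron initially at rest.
5.7022e-23 kg·m/s

The electron is initially at rest, so by conservation of momentum:
p⃗_e = p⃗₀ − p⃗'  (incident photon momentum minus scattered photon momentum)

Photon momentum magnitudes (p = h/λ = E/c):
λ₀ = hc/E₀ = 20.9433 pm → p₀ = h/λ₀ = 3.1638e-23 kg·m/s
Δλ = λ_C(1 − cos 167°) = 4.7904 pm
λ' = 25.7337 pm → p' = h/λ' = 2.5749e-23 kg·m/s

The scattered photon makes angle θ = 167° with the incident direction, so by the law of cosines:
|p⃗_e|² = p₀² + p'² − 2p₀p'cos θ
|p⃗_e|² = (3.1638e-23)² + (2.5749e-23)² − 2·3.1638e-23·2.5749e-23·cos(167°)
|p⃗_e| = 5.7022e-23 kg·m/s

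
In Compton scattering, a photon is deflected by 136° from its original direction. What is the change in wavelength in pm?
4.1717 pm

Using the Compton scattering formula:
Δλ = λ_C(1 - cos θ)

where λ_C = h/(m_e·c) ≈ 2.4263 pm is the Compton wavelength of an electron.

For θ = 136°:
cos(136°) = -0.7193
1 - cos(136°) = 1.7193

Δλ = 2.4263 × 1.7193
Δλ = 4.1717 pm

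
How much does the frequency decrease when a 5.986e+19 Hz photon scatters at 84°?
1.811e+19 Hz (decrease)

Convert frequency to wavelength (c = 299792458 m/s):
λ₀ = c/f₀ = 299792458/5.986e+19 = 5.0082268e-12 m = 5.0082 pm

Calculate Compton shift:
Δλ = λ_C(1 - cos(84°)) = 2.1727 pm

Final wavelength:
λ' = λ₀ + Δλ = 5.0082 + 2.1727 = 7.1809 pm

Final frequency:
f' = c/λ' = 299792458/7.1809186e-12 = 4.1748483e+19 Hz

Frequency shift (decrease):
Δf = f₀ - f' = 5.986e+19 - 4.1748483e+19 = 1.811e+19 Hz

(Intermediate values are shown rounded; full precision is carried through to the final answer.)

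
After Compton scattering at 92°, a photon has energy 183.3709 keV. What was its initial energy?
291.7000 keV

Convert final energy to wavelength (hc ≈ 1239.842 keV·pm):
λ' = hc/E' = 1239.842 / 183.3709 = 6.7614 pm

Calculate the Compton shift:
Δλ = λ_C(1 - cos(92°))
Δλ = 2.4263 × (1 - cos(92°))
Δλ = 2.5110 pm

Initial wavelength:
λ = λ' - Δλ = 6.7614 - 2.5110 = 4.2504 pm

Initial energy:
E = hc/λ = 1239.842 / 4.2504 = 291.7000 keV

(Intermediate values are shown rounded; full precision is carried through to the final answer.)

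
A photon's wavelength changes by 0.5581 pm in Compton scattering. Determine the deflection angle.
39.65°

From the Compton formula Δλ = λ_C(1 - cos θ), we can solve for θ:

cos θ = 1 - Δλ/λ_C

Given:
- Δλ = 0.5581 pm
- λ_C = h/(m_e·c) ≈ 2.42631024 pm

cos θ = 1 - 0.5581/2.42631024
cos θ = 1 - 0.230020
cos θ = 0.769980

θ = arccos(0.769980)
θ = 39.65°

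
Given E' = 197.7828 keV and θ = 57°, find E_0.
240.0999 keV

Convert final energy to wavelength (hc ≈ 1239.842 keV·pm):
λ' = hc/E' = 1239.842 / 197.7828 = 6.2687 pm

Calculate the Compton shift:
Δλ = λ_C(1 - cos(57°))
Δλ = 2.4263 × (1 - cos(57°))
Δλ = 1.1048 pm

Initial wavelength:
λ = λ' - Δλ = 6.2687 - 1.1048 = 5.1639 pm

Initial energy:
E = hc/λ = 1239.842 / 5.1639 = 240.0999 keV

(Intermediate values are shown rounded; full precision is carried through to the final answer.)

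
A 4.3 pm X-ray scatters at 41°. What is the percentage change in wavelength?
13.8407%

Calculate the Compton shift:
Δλ = λ_C(1 - cos(41°))
Δλ = 2.4263 × (1 - cos(41°))
Δλ = 2.4263 × 0.2453
Δλ = 0.5952 pm

Percentage change:
(Δλ/λ₀) × 100 = (0.5952/4.3) × 100
= 13.8407%

(Intermediate values are shown rounded; full precision is carried through to the final answer.)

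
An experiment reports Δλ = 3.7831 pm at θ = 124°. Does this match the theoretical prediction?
Yes, consistent

Calculate the expected shift for θ = 124°:

Δλ_expected = λ_C(1 - cos(124°))
Δλ_expected = 2.4263 × (1 - cos(124°))
Δλ_expected = 2.4263 × 1.5592
Δλ_expected = 3.7831 pm

Given shift: 3.7831 pm
Expected shift: 3.7831 pm
Difference: 0.0000 pm

The values match. This is consistent with Compton scattering at the stated angle.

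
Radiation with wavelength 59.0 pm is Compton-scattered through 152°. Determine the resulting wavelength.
63.5686 pm

Using the Compton scattering formula:
λ' = λ + Δλ = λ + λ_C(1 - cos θ)

Given:
- Initial wavelength λ = 59.0 pm
- Scattering angle θ = 152°
- Compton wavelength λ_C ≈ 2.4263 pm

Calculate the shift:
Δλ = 2.4263 × (1 - cos(152°))
Δλ = 2.4263 × 1.8829
Δλ = 4.5686 pm

Final wavelength:
λ' = 59.0 + 4.5686 = 63.5686 pm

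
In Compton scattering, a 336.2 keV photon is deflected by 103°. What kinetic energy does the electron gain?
150.0354 keV

By energy conservation: K_e = E_initial - E_final

First find the scattered photon energy:
Initial wavelength: λ = hc/E = 3.6878 pm
Compton shift: Δλ = λ_C(1 - cos(103°)) = 2.9721 pm
Final wavelength: λ' = 3.6878 + 2.9721 = 6.6599 pm
Final photon energy: E' = hc/λ' = 186.1646 keV

Electron kinetic energy:
K_e = E - E' = 336.2000 - 186.1646 = 150.0354 keV

(Intermediate values are shown rounded; full precision is carried through to the final answer.)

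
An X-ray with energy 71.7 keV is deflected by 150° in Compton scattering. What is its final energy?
56.8223 keV

First convert energy to wavelength:
λ = hc/E, with hc ≈ 1239.842 keV·pm (i.e. 1239.842 eV·nm)

For E = 71.7 keV = 71700 eV:
λ = 1239.842 keV·pm / 71.7 keV
λ = 17.2921 pm

Calculate the Compton shift:
Δλ = λ_C(1 - cos(150°)) = 2.4263 × 1.8660
Δλ = 4.5276 pm

Final wavelength:
λ' = 17.2921 + 4.5276 = 21.8196 pm

Final energy:
E' = hc/λ' = 1239.842 / 21.8196 = 56.8223 keV

(Intermediate values are shown rounded; full precision is carried through to the final answer.)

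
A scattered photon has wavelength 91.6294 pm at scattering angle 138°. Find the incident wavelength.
87.4000 pm

From λ' = λ + Δλ, we have λ = λ' - Δλ

First calculate the Compton shift:
Δλ = λ_C(1 - cos θ)
Δλ = 2.4263 × (1 - cos(138°))
Δλ = 2.4263 × 1.7431
Δλ = 4.2294 pm

Initial wavelength:
λ = λ' - Δλ
λ = 91.6294 - 4.2294
λ = 87.4000 pm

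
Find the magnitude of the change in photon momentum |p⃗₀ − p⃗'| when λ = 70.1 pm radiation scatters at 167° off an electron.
1.8182e-23 kg·m/s

Photon momentum magnitude is p = h/λ.

Initial momentum:
p₀ = h/λ = 6.6261e-34/7.0100e-11 = 9.4523e-24 kg·m/s

After scattering:
λ' = λ + Δλ = 70.1 + 4.7904 = 74.8904 pm
p' = h/λ' = 6.6261e-34/7.4890e-11 = 8.8477e-24 kg·m/s

Momentum is a vector; the scattered photon's direction makes angle θ = 167° with the incident direction. The magnitude of the vector change Δp⃗ = p⃗₀ − p⃗' is found from the law of cosines:
|Δp⃗|² = p₀² + p'² − 2p₀p'cos θ
|Δp⃗|² = (9.4523e-24)² + (8.8477e-24)² − 2·9.4523e-24·8.8477e-24·cos(167°)
|Δp⃗| = 1.8182e-23 kg·m/s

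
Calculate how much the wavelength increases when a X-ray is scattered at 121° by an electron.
3.6760 pm

Using the Compton scattering formula:
Δλ = λ_C(1 - cos θ)

where λ_C = h/(m_e·c) ≈ 2.4263 pm is the Compton wavelength of an electron.

For θ = 121°:
cos(121°) = -0.5150
1 - cos(121°) = 1.5150

Δλ = 2.4263 × 1.5150
Δλ = 3.6760 pm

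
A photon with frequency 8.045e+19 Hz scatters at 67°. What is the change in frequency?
2.285e+19 Hz (decrease)

Convert frequency to wavelength (c = 299792458 m/s):
λ₀ = c/f₀ = 299792458/8.045e+19 = 3.7264445e-12 m = 3.7264 pm

Calculate Compton shift:
Δλ = λ_C(1 - cos(67°)) = 1.4783 pm

Final wavelength:
λ' = λ₀ + Δλ = 3.7264 + 1.4783 = 5.2047 pm

Final frequency:
f' = c/λ' = 299792458/5.2047198e-12 = 5.7600115e+19 Hz

Frequency shift (decrease):
Δf = f₀ - f' = 8.045e+19 - 5.7600115e+19 = 2.285e+19 Hz

(Intermediate values are shown rounded; full precision is carried through to the final answer.)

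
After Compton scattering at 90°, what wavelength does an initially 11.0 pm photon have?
13.4263 pm

Using the Compton formula: λ' = λ + λ_C(1 − cos θ)

For θ = 90°, cos θ = 0 (exact) = 0.0000, so:
1 − cos 90° = 1 − (0) = 1.0000

Δλ = λ_C × 1.0000 = 2.4263 × 1.0000 = 2.4263 pm

λ' = 11.0 + 2.4263 = 13.4263 pm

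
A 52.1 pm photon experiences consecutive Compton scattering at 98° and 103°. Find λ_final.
57.8361 pm

Apply Compton shift twice:

First scattering at θ₁ = 98°:
Δλ₁ = λ_C(1 - cos(98°))
Δλ₁ = 2.4263 × 1.1392
Δλ₁ = 2.7640 pm

After first scattering:
λ₁ = 52.1 + 2.7640 = 54.8640 pm

Second scattering at θ₂ = 103°:
Δλ₂ = λ_C(1 - cos(103°))
Δλ₂ = 2.4263 × 1.2250
Δλ₂ = 2.9721 pm

Final wavelength:
λ₂ = 54.8640 + 2.9721 = 57.8361 pm

Total shift: Δλ_total = 2.7640 + 2.9721 = 5.7361 pm

(Intermediate values are shown rounded; full precision is carried through to the final answer.)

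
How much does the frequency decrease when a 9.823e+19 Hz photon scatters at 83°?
4.038e+19 Hz (decrease)

Convert frequency to wavelength (c = 299792458 m/s):
λ₀ = c/f₀ = 299792458/9.823e+19 = 3.0519440e-12 m = 3.0519 pm

Calculate Compton shift:
Δλ = λ_C(1 - cos(83°)) = 2.1306 pm

Final wavelength:
λ' = λ₀ + Δλ = 3.0519 + 2.1306 = 5.1826 pm

Final frequency:
f' = c/λ' = 299792458/5.1825614e-12 = 5.7846388e+19 Hz

Frequency shift (decrease):
Δf = f₀ - f' = 9.823e+19 - 5.7846388e+19 = 4.038e+19 Hz

(Intermediate values are shown rounded; full precision is carried through to the final answer.)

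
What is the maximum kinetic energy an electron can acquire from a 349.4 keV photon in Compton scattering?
201.8193 keV

Maximum energy transfer occurs at θ = 180° (backscattering).

Initial photon: E₀ = 349.4 keV → λ₀ = 3.5485 pm

Maximum Compton shift (at 180°):
Δλ_max = 2λ_C = 2 × 2.4263 = 4.8526 pm

Final wavelength:
λ' = 3.5485 + 4.8526 = 8.4011 pm

Minimum photon energy (maximum energy to electron):
E'_min = hc/λ' = 147.5807 keV

Maximum electron kinetic energy:
K_max = E₀ - E'_min = 349.4000 - 147.5807 = 201.8193 keV

(Intermediate values are shown rounded; full precision is carried through to the final answer.)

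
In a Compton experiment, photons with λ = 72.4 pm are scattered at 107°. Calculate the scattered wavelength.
75.5357 pm

Using the Compton scattering formula:
λ' = λ + Δλ = λ + λ_C(1 - cos θ)

Given:
- Initial wavelength λ = 72.4 pm
- Scattering angle θ = 107°
- Compton wavelength λ_C ≈ 2.4263 pm

Calculate the shift:
Δλ = 2.4263 × (1 - cos(107°))
Δλ = 2.4263 × 1.2924
Δλ = 3.1357 pm

Final wavelength:
λ' = 72.4 + 3.1357 = 75.5357 pm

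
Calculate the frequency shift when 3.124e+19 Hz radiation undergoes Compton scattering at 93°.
6.565e+18 Hz (decrease)

Convert frequency to wavelength (c = 299792458 m/s):
λ₀ = c/f₀ = 299792458/3.124e+19 = 9.5964295e-12 m = 9.5964 pm

Calculate Compton shift:
Δλ = λ_C(1 - cos(93°)) = 2.5533 pm

Final wavelength:
λ' = λ₀ + Δλ = 9.5964 + 2.5533 = 12.1497 pm

Final frequency:
f' = c/λ' = 299792458/1.2149723e-11 = 2.4674839e+19 Hz

Frequency shift (decrease):
Δf = f₀ - f' = 3.124e+19 - 2.4674839e+19 = 6.565e+18 Hz

(Intermediate values are shown rounded; full precision is carried through to the final answer.)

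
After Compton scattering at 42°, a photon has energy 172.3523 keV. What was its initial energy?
188.7000 keV

Convert final energy to wavelength (hc ≈ 1239.842 keV·pm):
λ' = hc/E' = 1239.842 / 172.3523 = 7.1936 pm

Calculate the Compton shift:
Δλ = λ_C(1 - cos(42°))
Δλ = 2.4263 × (1 - cos(42°))
Δλ = 0.6232 pm

Initial wavelength:
λ = λ' - Δλ = 7.1936 - 0.6232 = 6.5704 pm

Initial energy:
E = hc/λ = 1239.842 / 6.5704 = 188.7000 keV

(Intermediate values are shown rounded; full precision is carried through to the final answer.)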